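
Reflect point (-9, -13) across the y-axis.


Reflection across y-axis: (x, y) -> (-x, y)
(-9, -13) -> (9, -13)

(9, -13)


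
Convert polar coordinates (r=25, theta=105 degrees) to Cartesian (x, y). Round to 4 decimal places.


x = 25 * cos(105) = -6.4705
y = 25 * sin(105) = 24.1481

(-6.4705, 24.1481)


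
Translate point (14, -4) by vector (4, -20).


Translation: (x+dx, y+dy) = (14+4, -4+-20) = (18, -24)

(18, -24)


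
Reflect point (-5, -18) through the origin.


Reflection through origin: (x, y) -> (-x, -y)
(-5, -18) -> (5, 18)

(5, 18)


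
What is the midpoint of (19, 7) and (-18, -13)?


Midpoint = ((19+-18)/2, (7+-13)/2) = (0.5, -3)

(0.5, -3)


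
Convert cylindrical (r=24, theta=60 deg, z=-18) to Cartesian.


x = 24 * cos(60) = 12
y = 24 * sin(60) = 20.7846
z = -18

(12, 20.7846, -18)


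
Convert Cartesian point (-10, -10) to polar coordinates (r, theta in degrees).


r = sqrt((-10)^2 + (-10)^2) = 14.1421
theta = atan2(-10, -10) = 225 degrees

r = 14.1421, theta = 225 degrees


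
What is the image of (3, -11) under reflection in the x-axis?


Reflection across x-axis: (x, y) -> (x, -y)
(3, -11) -> (3, 11)

(3, 11)


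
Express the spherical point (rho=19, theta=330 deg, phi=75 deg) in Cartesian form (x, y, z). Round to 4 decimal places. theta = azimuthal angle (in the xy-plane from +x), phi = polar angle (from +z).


x = 19 * sin(75) * cos(330) = 15.8938
y = 19 * sin(75) * sin(330) = -9.1763
z = 19 * cos(75) = 4.9176

(15.8938, -9.1763, 4.9176)


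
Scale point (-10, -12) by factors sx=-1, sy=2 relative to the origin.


Scaling: (x*sx, y*sy) = (-10*-1, -12*2) = (10, -24)

(10, -24)


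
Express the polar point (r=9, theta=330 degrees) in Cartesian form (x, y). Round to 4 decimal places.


x = 9 * cos(330) = 7.7942
y = 9 * sin(330) = -4.5

(7.7942, -4.5)


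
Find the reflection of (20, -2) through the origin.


Reflection through origin: (x, y) -> (-x, -y)
(20, -2) -> (-20, 2)

(-20, 2)


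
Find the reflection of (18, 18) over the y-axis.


Reflection across y-axis: (x, y) -> (-x, y)
(18, 18) -> (-18, 18)

(-18, 18)


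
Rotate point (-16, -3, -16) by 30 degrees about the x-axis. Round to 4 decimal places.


x' = -16
y' = -3*cos(30) - -16*sin(30) = 5.4019
z' = -3*sin(30) + -16*cos(30) = -15.3564

(-16, 5.4019, -15.3564)


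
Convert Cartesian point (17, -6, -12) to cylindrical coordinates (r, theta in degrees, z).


r = sqrt(17^2 + (-6)^2) = 18.0278
theta = atan2(-6, 17) = 340.56 deg
z = -12

r = 18.0278, theta = 340.56 deg, z = -12


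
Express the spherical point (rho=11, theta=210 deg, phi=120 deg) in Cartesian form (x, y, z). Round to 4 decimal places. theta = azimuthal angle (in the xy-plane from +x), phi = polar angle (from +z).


x = 11 * sin(120) * cos(210) = -8.25
y = 11 * sin(120) * sin(210) = -4.7631
z = 11 * cos(120) = -5.5

(-8.25, -4.7631, -5.5)


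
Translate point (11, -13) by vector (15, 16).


Translation: (x+dx, y+dy) = (11+15, -13+16) = (26, 3)

(26, 3)


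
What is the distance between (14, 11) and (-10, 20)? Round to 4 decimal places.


d = sqrt((-10-14)^2 + (20-11)^2) = 25.632

25.632


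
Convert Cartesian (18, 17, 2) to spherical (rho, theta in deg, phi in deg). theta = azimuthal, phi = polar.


rho = sqrt(18^2 + 17^2 + 2^2) = 24.8395
theta = atan2(17, 18) = 43.3634 deg
phi = acos(2/24.8395) = 85.3817 deg

rho = 24.8395, theta = 43.3634 deg, phi = 85.3817 deg


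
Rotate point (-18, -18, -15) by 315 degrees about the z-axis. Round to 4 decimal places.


x' = -18*cos(315) - -18*sin(315) = -25.4558
y' = -18*sin(315) + -18*cos(315) = 0
z' = -15

(-25.4558, 0, -15)


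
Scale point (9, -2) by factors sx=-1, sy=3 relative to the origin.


Scaling: (x*sx, y*sy) = (9*-1, -2*3) = (-9, -6)

(-9, -6)


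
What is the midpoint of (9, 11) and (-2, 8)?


Midpoint = ((9+-2)/2, (11+8)/2) = (3.5, 9.5)

(3.5, 9.5)


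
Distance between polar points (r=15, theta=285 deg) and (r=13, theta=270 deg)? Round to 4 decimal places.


d = sqrt(r1^2 + r2^2 - 2*r1*r2*cos(t2-t1))
d = sqrt(15^2 + 13^2 - 2*15*13*cos(270-285)) = 4.158

4.158


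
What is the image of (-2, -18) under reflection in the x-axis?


Reflection across x-axis: (x, y) -> (x, -y)
(-2, -18) -> (-2, 18)

(-2, 18)


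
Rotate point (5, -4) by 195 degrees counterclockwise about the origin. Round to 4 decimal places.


x' = 5*cos(195) - -4*sin(195) = -5.8649
y' = 5*sin(195) + -4*cos(195) = 2.5696

(-5.8649, 2.5696)


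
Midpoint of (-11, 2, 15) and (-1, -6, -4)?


Midpoint = ((-11+-1)/2, (2+-6)/2, (15+-4)/2) = (-6, -2, 5.5)

(-6, -2, 5.5)


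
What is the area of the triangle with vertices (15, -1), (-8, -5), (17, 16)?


Area = |x1(y2-y3) + x2(y3-y1) + x3(y1-y2)| / 2
= |15*(-5-16) + -8*(16--1) + 17*(-1--5)| / 2
= 191.5

191.5


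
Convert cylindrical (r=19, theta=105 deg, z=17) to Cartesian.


x = 19 * cos(105) = -4.9176
y = 19 * sin(105) = 18.3526
z = 17

(-4.9176, 18.3526, 17)


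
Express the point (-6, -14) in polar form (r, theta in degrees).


r = sqrt((-6)^2 + (-14)^2) = 15.2315
theta = atan2(-14, -6) = 246.8014 degrees

r = 15.2315, theta = 246.8014 degrees


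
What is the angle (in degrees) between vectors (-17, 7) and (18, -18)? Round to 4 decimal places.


dot = -17*18 + 7*-18 = -432
|u| = 18.3848, |v| = 25.4558
cos(angle) = -0.9231
angle = 157.3801 degrees

157.3801 degrees


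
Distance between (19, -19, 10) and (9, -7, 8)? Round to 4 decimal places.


d = sqrt((9-19)^2 + (-7--19)^2 + (8-10)^2) = 15.748

15.748


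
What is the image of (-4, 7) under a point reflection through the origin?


Reflection through origin: (x, y) -> (-x, -y)
(-4, 7) -> (4, -7)

(4, -7)


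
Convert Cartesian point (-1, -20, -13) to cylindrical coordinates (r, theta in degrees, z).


r = sqrt((-1)^2 + (-20)^2) = 20.025
theta = atan2(-20, -1) = 267.1376 deg
z = -13

r = 20.025, theta = 267.1376 deg, z = -13


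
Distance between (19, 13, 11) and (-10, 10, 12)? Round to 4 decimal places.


d = sqrt((-10-19)^2 + (10-13)^2 + (12-11)^2) = 29.1719

29.1719


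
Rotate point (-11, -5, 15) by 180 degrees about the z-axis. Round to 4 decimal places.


x' = -11*cos(180) - -5*sin(180) = 11
y' = -11*sin(180) + -5*cos(180) = 5
z' = 15

(11, 5, 15)


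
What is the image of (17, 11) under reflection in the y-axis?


Reflection across y-axis: (x, y) -> (-x, y)
(17, 11) -> (-17, 11)

(-17, 11)


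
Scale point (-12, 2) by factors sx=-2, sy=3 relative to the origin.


Scaling: (x*sx, y*sy) = (-12*-2, 2*3) = (24, 6)

(24, 6)


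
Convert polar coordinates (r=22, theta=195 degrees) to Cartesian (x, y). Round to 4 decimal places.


x = 22 * cos(195) = -21.2504
y = 22 * sin(195) = -5.694

(-21.2504, -5.694)


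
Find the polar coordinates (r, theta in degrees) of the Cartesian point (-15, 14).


r = sqrt((-15)^2 + 14^2) = 20.5183
theta = atan2(14, -15) = 136.9749 degrees

r = 20.5183, theta = 136.9749 degrees


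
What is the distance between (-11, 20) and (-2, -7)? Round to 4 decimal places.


d = sqrt((-2--11)^2 + (-7-20)^2) = 28.4605

28.4605


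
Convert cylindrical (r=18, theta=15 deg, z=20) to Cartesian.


x = 18 * cos(15) = 17.3867
y = 18 * sin(15) = 4.6587
z = 20

(17.3867, 4.6587, 20)


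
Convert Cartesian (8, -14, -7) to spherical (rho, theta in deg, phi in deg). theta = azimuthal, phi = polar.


rho = sqrt(8^2 + (-14)^2 + (-7)^2) = 17.5784
theta = atan2(-14, 8) = 299.7449 deg
phi = acos(-7/17.5784) = 113.4667 deg

rho = 17.5784, theta = 299.7449 deg, phi = 113.4667 deg


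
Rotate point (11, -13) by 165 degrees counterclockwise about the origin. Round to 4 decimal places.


x' = 11*cos(165) - -13*sin(165) = -7.2605
y' = 11*sin(165) + -13*cos(165) = 15.404

(-7.2605, 15.404)


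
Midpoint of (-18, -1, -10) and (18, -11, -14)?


Midpoint = ((-18+18)/2, (-1+-11)/2, (-10+-14)/2) = (0, -6, -12)

(0, -6, -12)


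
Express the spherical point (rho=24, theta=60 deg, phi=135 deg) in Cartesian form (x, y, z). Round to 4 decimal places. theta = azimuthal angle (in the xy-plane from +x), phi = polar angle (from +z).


x = 24 * sin(135) * cos(60) = 8.4853
y = 24 * sin(135) * sin(60) = 14.6969
z = 24 * cos(135) = -16.9706

(8.4853, 14.6969, -16.9706)


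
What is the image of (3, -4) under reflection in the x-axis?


Reflection across x-axis: (x, y) -> (x, -y)
(3, -4) -> (3, 4)

(3, 4)


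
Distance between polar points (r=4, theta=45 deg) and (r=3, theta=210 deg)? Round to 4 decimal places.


d = sqrt(r1^2 + r2^2 - 2*r1*r2*cos(t2-t1))
d = sqrt(4^2 + 3^2 - 2*4*3*cos(210-45)) = 6.9413

6.9413


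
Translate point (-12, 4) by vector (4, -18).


Translation: (x+dx, y+dy) = (-12+4, 4+-18) = (-8, -14)

(-8, -14)


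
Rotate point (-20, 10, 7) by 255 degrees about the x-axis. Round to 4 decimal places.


x' = -20
y' = 10*cos(255) - 7*sin(255) = 4.1733
z' = 10*sin(255) + 7*cos(255) = -11.471

(-20, 4.1733, -11.471)


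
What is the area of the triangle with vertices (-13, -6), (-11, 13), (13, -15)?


Area = |x1(y2-y3) + x2(y3-y1) + x3(y1-y2)| / 2
= |-13*(13--15) + -11*(-15--6) + 13*(-6-13)| / 2
= 256

256


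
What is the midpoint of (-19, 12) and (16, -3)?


Midpoint = ((-19+16)/2, (12+-3)/2) = (-1.5, 4.5)

(-1.5, 4.5)


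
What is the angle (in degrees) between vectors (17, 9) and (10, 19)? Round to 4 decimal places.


dot = 17*10 + 9*19 = 341
|u| = 19.2354, |v| = 21.4709
cos(angle) = 0.8257
angle = 34.3442 degrees

34.3442 degrees


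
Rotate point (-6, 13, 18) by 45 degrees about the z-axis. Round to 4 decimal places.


x' = -6*cos(45) - 13*sin(45) = -13.435
y' = -6*sin(45) + 13*cos(45) = 4.9497
z' = 18

(-13.435, 4.9497, 18)


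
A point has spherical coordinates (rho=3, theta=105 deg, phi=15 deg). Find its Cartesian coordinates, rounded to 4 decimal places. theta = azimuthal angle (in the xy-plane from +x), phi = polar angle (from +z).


x = 3 * sin(15) * cos(105) = -0.201
y = 3 * sin(15) * sin(105) = 0.75
z = 3 * cos(15) = 2.8978

(-0.201, 0.75, 2.8978)


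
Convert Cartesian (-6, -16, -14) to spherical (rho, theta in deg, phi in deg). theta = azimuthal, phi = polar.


rho = sqrt((-6)^2 + (-16)^2 + (-14)^2) = 22.0907
theta = atan2(-16, -6) = 249.444 deg
phi = acos(-14/22.0907) = 129.3274 deg

rho = 22.0907, theta = 249.444 deg, phi = 129.3274 deg


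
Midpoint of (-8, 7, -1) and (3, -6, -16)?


Midpoint = ((-8+3)/2, (7+-6)/2, (-1+-16)/2) = (-2.5, 0.5, -8.5)

(-2.5, 0.5, -8.5)


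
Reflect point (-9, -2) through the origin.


Reflection through origin: (x, y) -> (-x, -y)
(-9, -2) -> (9, 2)

(9, 2)


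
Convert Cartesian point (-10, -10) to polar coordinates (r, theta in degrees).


r = sqrt((-10)^2 + (-10)^2) = 14.1421
theta = atan2(-10, -10) = 225 degrees

r = 14.1421, theta = 225 degrees


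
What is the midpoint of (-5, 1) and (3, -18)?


Midpoint = ((-5+3)/2, (1+-18)/2) = (-1, -8.5)

(-1, -8.5)


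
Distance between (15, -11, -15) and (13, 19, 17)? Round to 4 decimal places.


d = sqrt((13-15)^2 + (19--11)^2 + (17--15)^2) = 43.909

43.909


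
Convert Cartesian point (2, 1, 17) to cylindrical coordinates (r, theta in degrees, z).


r = sqrt(2^2 + 1^2) = 2.2361
theta = atan2(1, 2) = 26.5651 deg
z = 17

r = 2.2361, theta = 26.5651 deg, z = 17


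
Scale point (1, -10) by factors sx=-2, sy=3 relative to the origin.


Scaling: (x*sx, y*sy) = (1*-2, -10*3) = (-2, -30)

(-2, -30)


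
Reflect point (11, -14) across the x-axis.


Reflection across x-axis: (x, y) -> (x, -y)
(11, -14) -> (11, 14)

(11, 14)


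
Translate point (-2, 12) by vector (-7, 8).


Translation: (x+dx, y+dy) = (-2+-7, 12+8) = (-9, 20)

(-9, 20)


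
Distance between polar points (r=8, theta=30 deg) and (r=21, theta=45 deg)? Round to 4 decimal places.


d = sqrt(r1^2 + r2^2 - 2*r1*r2*cos(t2-t1))
d = sqrt(8^2 + 21^2 - 2*8*21*cos(45-30)) = 13.4331

13.4331


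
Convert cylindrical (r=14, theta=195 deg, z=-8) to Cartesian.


x = 14 * cos(195) = -13.523
y = 14 * sin(195) = -3.6235
z = -8

(-13.523, -3.6235, -8)


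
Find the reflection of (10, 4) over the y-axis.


Reflection across y-axis: (x, y) -> (-x, y)
(10, 4) -> (-10, 4)

(-10, 4)


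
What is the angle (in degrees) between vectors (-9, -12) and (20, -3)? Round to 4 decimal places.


dot = -9*20 + -12*-3 = -144
|u| = 15, |v| = 20.2237
cos(angle) = -0.4747
angle = 118.3391 degrees

118.3391 degrees


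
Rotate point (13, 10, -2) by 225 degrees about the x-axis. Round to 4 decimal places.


x' = 13
y' = 10*cos(225) - -2*sin(225) = -8.4853
z' = 10*sin(225) + -2*cos(225) = -5.6569

(13, -8.4853, -5.6569)


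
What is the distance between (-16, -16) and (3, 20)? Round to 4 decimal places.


d = sqrt((3--16)^2 + (20--16)^2) = 40.7063

40.7063


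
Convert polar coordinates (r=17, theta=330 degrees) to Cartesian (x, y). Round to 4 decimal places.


x = 17 * cos(330) = 14.7224
y = 17 * sin(330) = -8.5

(14.7224, -8.5)


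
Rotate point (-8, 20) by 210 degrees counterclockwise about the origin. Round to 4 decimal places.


x' = -8*cos(210) - 20*sin(210) = 16.9282
y' = -8*sin(210) + 20*cos(210) = -13.3205

(16.9282, -13.3205)


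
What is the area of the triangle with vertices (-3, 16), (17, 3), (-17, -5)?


Area = |x1(y2-y3) + x2(y3-y1) + x3(y1-y2)| / 2
= |-3*(3--5) + 17*(-5-16) + -17*(16-3)| / 2
= 301

301


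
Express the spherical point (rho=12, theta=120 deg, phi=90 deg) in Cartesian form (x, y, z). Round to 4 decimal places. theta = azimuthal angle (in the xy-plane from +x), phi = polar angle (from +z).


x = 12 * sin(90) * cos(120) = -6
y = 12 * sin(90) * sin(120) = 10.3923
z = 12 * cos(90) = 0

(-6, 10.3923, 0)


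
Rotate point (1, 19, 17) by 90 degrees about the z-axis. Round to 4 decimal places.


x' = 1*cos(90) - 19*sin(90) = -19
y' = 1*sin(90) + 19*cos(90) = 1
z' = 17

(-19, 1, 17)


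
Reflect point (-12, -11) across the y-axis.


Reflection across y-axis: (x, y) -> (-x, y)
(-12, -11) -> (12, -11)

(12, -11)


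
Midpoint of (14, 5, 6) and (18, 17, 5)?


Midpoint = ((14+18)/2, (5+17)/2, (6+5)/2) = (16, 11, 5.5)

(16, 11, 5.5)


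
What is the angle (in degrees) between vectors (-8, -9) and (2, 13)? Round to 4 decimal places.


dot = -8*2 + -9*13 = -133
|u| = 12.0416, |v| = 13.1529
cos(angle) = -0.8397
angle = 147.1126 degrees

147.1126 degrees


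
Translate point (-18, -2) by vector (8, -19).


Translation: (x+dx, y+dy) = (-18+8, -2+-19) = (-10, -21)

(-10, -21)


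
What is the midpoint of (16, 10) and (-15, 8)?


Midpoint = ((16+-15)/2, (10+8)/2) = (0.5, 9)

(0.5, 9)


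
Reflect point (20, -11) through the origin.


Reflection through origin: (x, y) -> (-x, -y)
(20, -11) -> (-20, 11)

(-20, 11)


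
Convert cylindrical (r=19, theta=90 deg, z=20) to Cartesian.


x = 19 * cos(90) = 0
y = 19 * sin(90) = 19
z = 20

(0, 19, 20)


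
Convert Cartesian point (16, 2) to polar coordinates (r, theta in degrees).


r = sqrt(16^2 + 2^2) = 16.1245
theta = atan2(2, 16) = 7.125 degrees

r = 16.1245, theta = 7.125 degrees


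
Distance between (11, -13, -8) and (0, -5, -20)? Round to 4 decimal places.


d = sqrt((0-11)^2 + (-5--13)^2 + (-20--8)^2) = 18.1384

18.1384


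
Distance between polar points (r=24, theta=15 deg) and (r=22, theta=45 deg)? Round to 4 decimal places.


d = sqrt(r1^2 + r2^2 - 2*r1*r2*cos(t2-t1))
d = sqrt(24^2 + 22^2 - 2*24*22*cos(45-15)) = 12.0614

12.0614


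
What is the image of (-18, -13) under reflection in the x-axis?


Reflection across x-axis: (x, y) -> (x, -y)
(-18, -13) -> (-18, 13)

(-18, 13)


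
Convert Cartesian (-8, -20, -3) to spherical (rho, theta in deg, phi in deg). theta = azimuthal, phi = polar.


rho = sqrt((-8)^2 + (-20)^2 + (-3)^2) = 21.7486
theta = atan2(-20, -8) = 248.1986 deg
phi = acos(-3/21.7486) = 97.9287 deg

rho = 21.7486, theta = 248.1986 deg, phi = 97.9287 deg


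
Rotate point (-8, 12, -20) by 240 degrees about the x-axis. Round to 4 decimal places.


x' = -8
y' = 12*cos(240) - -20*sin(240) = -23.3205
z' = 12*sin(240) + -20*cos(240) = -0.3923

(-8, -23.3205, -0.3923)


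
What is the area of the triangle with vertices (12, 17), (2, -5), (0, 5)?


Area = |x1(y2-y3) + x2(y3-y1) + x3(y1-y2)| / 2
= |12*(-5-5) + 2*(5-17) + 0*(17--5)| / 2
= 72

72


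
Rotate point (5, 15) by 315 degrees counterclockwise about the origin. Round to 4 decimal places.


x' = 5*cos(315) - 15*sin(315) = 14.1421
y' = 5*sin(315) + 15*cos(315) = 7.0711

(14.1421, 7.0711)


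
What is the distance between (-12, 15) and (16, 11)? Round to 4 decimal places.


d = sqrt((16--12)^2 + (11-15)^2) = 28.2843

28.2843


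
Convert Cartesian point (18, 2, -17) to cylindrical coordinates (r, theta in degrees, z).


r = sqrt(18^2 + 2^2) = 18.1108
theta = atan2(2, 18) = 6.3402 deg
z = -17

r = 18.1108, theta = 6.3402 deg, z = -17


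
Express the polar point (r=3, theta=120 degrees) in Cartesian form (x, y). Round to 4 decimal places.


x = 3 * cos(120) = -1.5
y = 3 * sin(120) = 2.5981

(-1.5, 2.5981)


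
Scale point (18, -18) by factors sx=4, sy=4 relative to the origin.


Scaling: (x*sx, y*sy) = (18*4, -18*4) = (72, -72)

(72, -72)


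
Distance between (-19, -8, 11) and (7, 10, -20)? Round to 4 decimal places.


d = sqrt((7--19)^2 + (10--8)^2 + (-20-11)^2) = 44.2832

44.2832


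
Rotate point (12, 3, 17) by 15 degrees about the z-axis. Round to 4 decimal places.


x' = 12*cos(15) - 3*sin(15) = 10.8147
y' = 12*sin(15) + 3*cos(15) = 6.0036
z' = 17

(10.8147, 6.0036, 17)


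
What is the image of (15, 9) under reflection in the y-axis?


Reflection across y-axis: (x, y) -> (-x, y)
(15, 9) -> (-15, 9)

(-15, 9)


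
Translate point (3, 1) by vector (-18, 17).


Translation: (x+dx, y+dy) = (3+-18, 1+17) = (-15, 18)

(-15, 18)


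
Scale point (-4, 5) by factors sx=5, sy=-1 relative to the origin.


Scaling: (x*sx, y*sy) = (-4*5, 5*-1) = (-20, -5)

(-20, -5)


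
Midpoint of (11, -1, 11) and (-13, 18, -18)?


Midpoint = ((11+-13)/2, (-1+18)/2, (11+-18)/2) = (-1, 8.5, -3.5)

(-1, 8.5, -3.5)


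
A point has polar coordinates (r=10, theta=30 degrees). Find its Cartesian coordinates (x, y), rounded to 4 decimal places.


x = 10 * cos(30) = 8.6603
y = 10 * sin(30) = 5

(8.6603, 5)


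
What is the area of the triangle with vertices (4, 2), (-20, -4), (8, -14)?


Area = |x1(y2-y3) + x2(y3-y1) + x3(y1-y2)| / 2
= |4*(-4--14) + -20*(-14-2) + 8*(2--4)| / 2
= 204

204


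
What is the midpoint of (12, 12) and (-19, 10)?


Midpoint = ((12+-19)/2, (12+10)/2) = (-3.5, 11)

(-3.5, 11)


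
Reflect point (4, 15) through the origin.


Reflection through origin: (x, y) -> (-x, -y)
(4, 15) -> (-4, -15)

(-4, -15)


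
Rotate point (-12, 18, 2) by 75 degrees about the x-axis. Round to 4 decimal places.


x' = -12
y' = 18*cos(75) - 2*sin(75) = 2.7269
z' = 18*sin(75) + 2*cos(75) = 17.9043

(-12, 2.7269, 17.9043)


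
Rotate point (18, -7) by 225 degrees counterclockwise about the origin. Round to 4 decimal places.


x' = 18*cos(225) - -7*sin(225) = -17.6777
y' = 18*sin(225) + -7*cos(225) = -7.7782

(-17.6777, -7.7782)


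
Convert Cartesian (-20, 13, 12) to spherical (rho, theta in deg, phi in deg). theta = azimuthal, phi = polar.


rho = sqrt((-20)^2 + 13^2 + 12^2) = 26.7021
theta = atan2(13, -20) = 146.9761 deg
phi = acos(12/26.7021) = 63.2946 deg

rho = 26.7021, theta = 146.9761 deg, phi = 63.2946 deg


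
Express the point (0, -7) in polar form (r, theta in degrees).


r = sqrt(0^2 + (-7)^2) = 7
theta = atan2(-7, 0) = 270 degrees

r = 7, theta = 270 degrees


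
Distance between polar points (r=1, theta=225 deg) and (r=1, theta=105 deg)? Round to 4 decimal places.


d = sqrt(r1^2 + r2^2 - 2*r1*r2*cos(t2-t1))
d = sqrt(1^2 + 1^2 - 2*1*1*cos(105-225)) = 1.7321

1.7321


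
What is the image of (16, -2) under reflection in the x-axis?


Reflection across x-axis: (x, y) -> (x, -y)
(16, -2) -> (16, 2)

(16, 2)


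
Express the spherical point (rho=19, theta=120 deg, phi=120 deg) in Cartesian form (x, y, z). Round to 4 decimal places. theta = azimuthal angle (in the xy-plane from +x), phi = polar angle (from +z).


x = 19 * sin(120) * cos(120) = -8.2272
y = 19 * sin(120) * sin(120) = 14.25
z = 19 * cos(120) = -9.5

(-8.2272, 14.25, -9.5)


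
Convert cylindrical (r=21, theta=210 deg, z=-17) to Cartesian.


x = 21 * cos(210) = -18.1865
y = 21 * sin(210) = -10.5
z = -17

(-18.1865, -10.5, -17)


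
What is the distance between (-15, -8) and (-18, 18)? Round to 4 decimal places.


d = sqrt((-18--15)^2 + (18--8)^2) = 26.1725

26.1725


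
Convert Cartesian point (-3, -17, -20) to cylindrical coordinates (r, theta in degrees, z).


r = sqrt((-3)^2 + (-17)^2) = 17.2627
theta = atan2(-17, -3) = 259.992 deg
z = -20

r = 17.2627, theta = 259.992 deg, z = -20


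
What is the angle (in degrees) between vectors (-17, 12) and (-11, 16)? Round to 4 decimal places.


dot = -17*-11 + 12*16 = 379
|u| = 20.8087, |v| = 19.4165
cos(angle) = 0.938
angle = 20.2739 degrees

20.2739 degrees


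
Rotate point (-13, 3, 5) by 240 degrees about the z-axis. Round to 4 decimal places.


x' = -13*cos(240) - 3*sin(240) = 9.0981
y' = -13*sin(240) + 3*cos(240) = 9.7583
z' = 5

(9.0981, 9.7583, 5)


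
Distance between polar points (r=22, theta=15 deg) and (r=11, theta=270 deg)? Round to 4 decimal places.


d = sqrt(r1^2 + r2^2 - 2*r1*r2*cos(t2-t1))
d = sqrt(22^2 + 11^2 - 2*22*11*cos(270-15)) = 27.0235

27.0235


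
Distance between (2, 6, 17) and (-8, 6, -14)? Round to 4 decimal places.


d = sqrt((-8-2)^2 + (6-6)^2 + (-14-17)^2) = 32.573

32.573


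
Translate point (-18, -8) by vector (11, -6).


Translation: (x+dx, y+dy) = (-18+11, -8+-6) = (-7, -14)

(-7, -14)


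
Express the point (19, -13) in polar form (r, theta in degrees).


r = sqrt(19^2 + (-13)^2) = 23.0217
theta = atan2(-13, 19) = 325.6197 degrees

r = 23.0217, theta = 325.6197 degrees


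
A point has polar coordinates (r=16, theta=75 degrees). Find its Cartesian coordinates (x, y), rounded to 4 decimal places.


x = 16 * cos(75) = 4.1411
y = 16 * sin(75) = 15.4548

(4.1411, 15.4548)


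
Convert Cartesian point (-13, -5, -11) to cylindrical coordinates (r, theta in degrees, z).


r = sqrt((-13)^2 + (-5)^2) = 13.9284
theta = atan2(-5, -13) = 201.0375 deg
z = -11

r = 13.9284, theta = 201.0375 deg, z = -11


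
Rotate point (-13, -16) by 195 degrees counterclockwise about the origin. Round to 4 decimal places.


x' = -13*cos(195) - -16*sin(195) = 8.4159
y' = -13*sin(195) + -16*cos(195) = 18.8195

(8.4159, 18.8195)


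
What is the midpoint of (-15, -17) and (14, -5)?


Midpoint = ((-15+14)/2, (-17+-5)/2) = (-0.5, -11)

(-0.5, -11)


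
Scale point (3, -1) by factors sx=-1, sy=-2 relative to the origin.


Scaling: (x*sx, y*sy) = (3*-1, -1*-2) = (-3, 2)

(-3, 2)


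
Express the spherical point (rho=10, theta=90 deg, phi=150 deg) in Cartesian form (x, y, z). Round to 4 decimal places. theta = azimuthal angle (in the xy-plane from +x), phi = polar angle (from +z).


x = 10 * sin(150) * cos(90) = 0
y = 10 * sin(150) * sin(90) = 5
z = 10 * cos(150) = -8.6603

(0, 5, -8.6603)


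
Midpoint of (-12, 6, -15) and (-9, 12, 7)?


Midpoint = ((-12+-9)/2, (6+12)/2, (-15+7)/2) = (-10.5, 9, -4)

(-10.5, 9, -4)


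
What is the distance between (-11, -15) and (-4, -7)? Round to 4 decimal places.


d = sqrt((-4--11)^2 + (-7--15)^2) = 10.6301

10.6301


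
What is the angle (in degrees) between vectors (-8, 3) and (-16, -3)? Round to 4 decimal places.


dot = -8*-16 + 3*-3 = 119
|u| = 8.544, |v| = 16.2788
cos(angle) = 0.8556
angle = 31.1757 degrees

31.1757 degrees


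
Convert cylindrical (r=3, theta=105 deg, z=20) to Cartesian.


x = 3 * cos(105) = -0.7765
y = 3 * sin(105) = 2.8978
z = 20

(-0.7765, 2.8978, 20)


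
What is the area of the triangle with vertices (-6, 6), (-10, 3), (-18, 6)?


Area = |x1(y2-y3) + x2(y3-y1) + x3(y1-y2)| / 2
= |-6*(3-6) + -10*(6-6) + -18*(6-3)| / 2
= 18

18


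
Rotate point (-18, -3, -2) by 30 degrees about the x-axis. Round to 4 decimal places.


x' = -18
y' = -3*cos(30) - -2*sin(30) = -1.5981
z' = -3*sin(30) + -2*cos(30) = -3.2321

(-18, -1.5981, -3.2321)


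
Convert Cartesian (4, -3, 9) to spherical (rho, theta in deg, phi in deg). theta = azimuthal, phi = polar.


rho = sqrt(4^2 + (-3)^2 + 9^2) = 10.2956
theta = atan2(-3, 4) = 323.1301 deg
phi = acos(9/10.2956) = 29.0546 deg

rho = 10.2956, theta = 323.1301 deg, phi = 29.0546 deg


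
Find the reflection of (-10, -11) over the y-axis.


Reflection across y-axis: (x, y) -> (-x, y)
(-10, -11) -> (10, -11)

(10, -11)


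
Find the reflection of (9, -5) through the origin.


Reflection through origin: (x, y) -> (-x, -y)
(9, -5) -> (-9, 5)

(-9, 5)


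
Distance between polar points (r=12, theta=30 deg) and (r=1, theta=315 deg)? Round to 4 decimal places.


d = sqrt(r1^2 + r2^2 - 2*r1*r2*cos(t2-t1))
d = sqrt(12^2 + 1^2 - 2*12*1*cos(315-30)) = 11.7808

11.7808


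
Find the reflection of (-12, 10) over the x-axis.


Reflection across x-axis: (x, y) -> (x, -y)
(-12, 10) -> (-12, -10)

(-12, -10)


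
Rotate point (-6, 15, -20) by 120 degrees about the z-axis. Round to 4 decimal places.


x' = -6*cos(120) - 15*sin(120) = -9.9904
y' = -6*sin(120) + 15*cos(120) = -12.6962
z' = -20

(-9.9904, -12.6962, -20)


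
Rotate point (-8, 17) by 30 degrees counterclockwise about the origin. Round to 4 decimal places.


x' = -8*cos(30) - 17*sin(30) = -15.4282
y' = -8*sin(30) + 17*cos(30) = 10.7224

(-15.4282, 10.7224)


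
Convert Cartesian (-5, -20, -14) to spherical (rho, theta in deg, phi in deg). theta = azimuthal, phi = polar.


rho = sqrt((-5)^2 + (-20)^2 + (-14)^2) = 24.9199
theta = atan2(-20, -5) = 255.9638 deg
phi = acos(-14/24.9199) = 124.1804 deg

rho = 24.9199, theta = 255.9638 deg, phi = 124.1804 deg


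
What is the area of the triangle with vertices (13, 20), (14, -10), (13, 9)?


Area = |x1(y2-y3) + x2(y3-y1) + x3(y1-y2)| / 2
= |13*(-10-9) + 14*(9-20) + 13*(20--10)| / 2
= 5.5

5.5


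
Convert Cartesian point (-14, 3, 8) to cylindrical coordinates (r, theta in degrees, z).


r = sqrt((-14)^2 + 3^2) = 14.3178
theta = atan2(3, -14) = 167.9052 deg
z = 8

r = 14.3178, theta = 167.9052 deg, z = 8


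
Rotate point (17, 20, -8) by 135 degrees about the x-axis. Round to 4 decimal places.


x' = 17
y' = 20*cos(135) - -8*sin(135) = -8.4853
z' = 20*sin(135) + -8*cos(135) = 19.799

(17, -8.4853, 19.799)


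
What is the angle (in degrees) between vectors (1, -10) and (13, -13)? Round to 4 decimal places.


dot = 1*13 + -10*-13 = 143
|u| = 10.0499, |v| = 18.3848
cos(angle) = 0.774
angle = 39.2894 degrees

39.2894 degrees


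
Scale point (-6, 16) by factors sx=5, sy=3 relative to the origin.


Scaling: (x*sx, y*sy) = (-6*5, 16*3) = (-30, 48)

(-30, 48)


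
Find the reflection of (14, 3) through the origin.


Reflection through origin: (x, y) -> (-x, -y)
(14, 3) -> (-14, -3)

(-14, -3)


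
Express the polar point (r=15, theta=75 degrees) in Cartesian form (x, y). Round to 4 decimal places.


x = 15 * cos(75) = 3.8823
y = 15 * sin(75) = 14.4889

(3.8823, 14.4889)


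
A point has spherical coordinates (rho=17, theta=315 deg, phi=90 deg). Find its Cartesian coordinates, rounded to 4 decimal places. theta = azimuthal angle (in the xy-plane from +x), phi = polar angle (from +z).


x = 17 * sin(90) * cos(315) = 12.0208
y = 17 * sin(90) * sin(315) = -12.0208
z = 17 * cos(90) = 0

(12.0208, -12.0208, 0)


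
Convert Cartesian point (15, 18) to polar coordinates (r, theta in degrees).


r = sqrt(15^2 + 18^2) = 23.4307
theta = atan2(18, 15) = 50.1944 degrees

r = 23.4307, theta = 50.1944 degrees


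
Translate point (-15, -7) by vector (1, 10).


Translation: (x+dx, y+dy) = (-15+1, -7+10) = (-14, 3)

(-14, 3)


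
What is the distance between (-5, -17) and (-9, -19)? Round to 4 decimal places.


d = sqrt((-9--5)^2 + (-19--17)^2) = 4.4721

4.4721


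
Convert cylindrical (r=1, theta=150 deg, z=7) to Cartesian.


x = 1 * cos(150) = -0.866
y = 1 * sin(150) = 0.5
z = 7

(-0.866, 0.5, 7)


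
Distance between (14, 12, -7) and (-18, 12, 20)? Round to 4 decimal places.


d = sqrt((-18-14)^2 + (12-12)^2 + (20--7)^2) = 41.8688

41.8688


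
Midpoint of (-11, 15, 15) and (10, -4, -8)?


Midpoint = ((-11+10)/2, (15+-4)/2, (15+-8)/2) = (-0.5, 5.5, 3.5)

(-0.5, 5.5, 3.5)


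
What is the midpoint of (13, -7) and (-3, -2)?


Midpoint = ((13+-3)/2, (-7+-2)/2) = (5, -4.5)

(5, -4.5)


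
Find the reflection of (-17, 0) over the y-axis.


Reflection across y-axis: (x, y) -> (-x, y)
(-17, 0) -> (17, 0)

(17, 0)


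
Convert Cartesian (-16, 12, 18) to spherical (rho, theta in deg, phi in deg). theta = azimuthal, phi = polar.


rho = sqrt((-16)^2 + 12^2 + 18^2) = 26.9072
theta = atan2(12, -16) = 143.1301 deg
phi = acos(18/26.9072) = 48.0128 deg

rho = 26.9072, theta = 143.1301 deg, phi = 48.0128 deg


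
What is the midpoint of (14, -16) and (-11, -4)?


Midpoint = ((14+-11)/2, (-16+-4)/2) = (1.5, -10)

(1.5, -10)


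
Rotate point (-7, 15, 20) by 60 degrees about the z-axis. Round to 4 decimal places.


x' = -7*cos(60) - 15*sin(60) = -16.4904
y' = -7*sin(60) + 15*cos(60) = 1.4378
z' = 20

(-16.4904, 1.4378, 20)


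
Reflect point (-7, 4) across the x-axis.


Reflection across x-axis: (x, y) -> (x, -y)
(-7, 4) -> (-7, -4)

(-7, -4)


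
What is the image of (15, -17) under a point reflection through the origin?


Reflection through origin: (x, y) -> (-x, -y)
(15, -17) -> (-15, 17)

(-15, 17)


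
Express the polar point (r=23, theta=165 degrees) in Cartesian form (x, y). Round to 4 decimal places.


x = 23 * cos(165) = -22.2163
y = 23 * sin(165) = 5.9528

(-22.2163, 5.9528)


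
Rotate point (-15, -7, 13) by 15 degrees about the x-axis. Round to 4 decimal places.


x' = -15
y' = -7*cos(15) - 13*sin(15) = -10.1261
z' = -7*sin(15) + 13*cos(15) = 10.7453

(-15, -10.1261, 10.7453)


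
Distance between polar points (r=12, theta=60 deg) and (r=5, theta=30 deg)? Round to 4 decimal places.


d = sqrt(r1^2 + r2^2 - 2*r1*r2*cos(t2-t1))
d = sqrt(12^2 + 5^2 - 2*12*5*cos(30-60)) = 8.067

8.067


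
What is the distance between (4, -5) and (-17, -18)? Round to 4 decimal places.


d = sqrt((-17-4)^2 + (-18--5)^2) = 24.6982

24.6982


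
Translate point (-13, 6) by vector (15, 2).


Translation: (x+dx, y+dy) = (-13+15, 6+2) = (2, 8)

(2, 8)


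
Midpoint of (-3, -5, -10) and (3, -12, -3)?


Midpoint = ((-3+3)/2, (-5+-12)/2, (-10+-3)/2) = (0, -8.5, -6.5)

(0, -8.5, -6.5)


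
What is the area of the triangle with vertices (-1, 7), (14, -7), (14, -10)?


Area = |x1(y2-y3) + x2(y3-y1) + x3(y1-y2)| / 2
= |-1*(-7--10) + 14*(-10-7) + 14*(7--7)| / 2
= 22.5

22.5


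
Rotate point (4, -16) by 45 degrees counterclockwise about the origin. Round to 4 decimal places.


x' = 4*cos(45) - -16*sin(45) = 14.1421
y' = 4*sin(45) + -16*cos(45) = -8.4853

(14.1421, -8.4853)


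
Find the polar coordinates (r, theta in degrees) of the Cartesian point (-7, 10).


r = sqrt((-7)^2 + 10^2) = 12.2066
theta = atan2(10, -7) = 124.992 degrees

r = 12.2066, theta = 124.992 degrees


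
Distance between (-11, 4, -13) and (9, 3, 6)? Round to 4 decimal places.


d = sqrt((9--11)^2 + (3-4)^2 + (6--13)^2) = 27.6043

27.6043


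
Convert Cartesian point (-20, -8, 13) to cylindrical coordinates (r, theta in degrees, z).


r = sqrt((-20)^2 + (-8)^2) = 21.5407
theta = atan2(-8, -20) = 201.8014 deg
z = 13

r = 21.5407, theta = 201.8014 deg, z = 13


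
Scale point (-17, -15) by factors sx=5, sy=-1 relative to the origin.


Scaling: (x*sx, y*sy) = (-17*5, -15*-1) = (-85, 15)

(-85, 15)


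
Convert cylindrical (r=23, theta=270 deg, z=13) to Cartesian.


x = 23 * cos(270) = 0
y = 23 * sin(270) = -23
z = 13

(0, -23, 13)


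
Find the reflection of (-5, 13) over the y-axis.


Reflection across y-axis: (x, y) -> (-x, y)
(-5, 13) -> (5, 13)

(5, 13)


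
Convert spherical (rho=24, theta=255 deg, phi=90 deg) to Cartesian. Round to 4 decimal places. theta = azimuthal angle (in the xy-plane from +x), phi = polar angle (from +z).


x = 24 * sin(90) * cos(255) = -6.2117
y = 24 * sin(90) * sin(255) = -23.1822
z = 24 * cos(90) = 0

(-6.2117, -23.1822, 0)


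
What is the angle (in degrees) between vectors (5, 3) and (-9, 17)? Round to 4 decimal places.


dot = 5*-9 + 3*17 = 6
|u| = 5.831, |v| = 19.2354
cos(angle) = 0.0535
angle = 86.9335 degrees

86.9335 degrees


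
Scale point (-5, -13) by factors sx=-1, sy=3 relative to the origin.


Scaling: (x*sx, y*sy) = (-5*-1, -13*3) = (5, -39)

(5, -39)


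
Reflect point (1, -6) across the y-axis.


Reflection across y-axis: (x, y) -> (-x, y)
(1, -6) -> (-1, -6)

(-1, -6)


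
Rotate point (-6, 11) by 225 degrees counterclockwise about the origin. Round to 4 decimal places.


x' = -6*cos(225) - 11*sin(225) = 12.0208
y' = -6*sin(225) + 11*cos(225) = -3.5355

(12.0208, -3.5355)


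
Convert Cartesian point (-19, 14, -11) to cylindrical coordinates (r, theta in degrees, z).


r = sqrt((-19)^2 + 14^2) = 23.6008
theta = atan2(14, -19) = 143.6156 deg
z = -11

r = 23.6008, theta = 143.6156 deg, z = -11


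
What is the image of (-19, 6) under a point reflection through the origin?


Reflection through origin: (x, y) -> (-x, -y)
(-19, 6) -> (19, -6)

(19, -6)


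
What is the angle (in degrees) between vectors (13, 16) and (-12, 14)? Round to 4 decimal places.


dot = 13*-12 + 16*14 = 68
|u| = 20.6155, |v| = 18.4391
cos(angle) = 0.1789
angle = 79.6952 degrees

79.6952 degrees


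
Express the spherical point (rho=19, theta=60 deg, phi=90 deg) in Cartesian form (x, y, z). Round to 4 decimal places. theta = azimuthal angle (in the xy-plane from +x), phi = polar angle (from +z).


x = 19 * sin(90) * cos(60) = 9.5
y = 19 * sin(90) * sin(60) = 16.4545
z = 19 * cos(90) = 0

(9.5, 16.4545, 0)


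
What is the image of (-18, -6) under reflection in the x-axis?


Reflection across x-axis: (x, y) -> (x, -y)
(-18, -6) -> (-18, 6)

(-18, 6)


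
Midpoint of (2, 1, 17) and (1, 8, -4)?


Midpoint = ((2+1)/2, (1+8)/2, (17+-4)/2) = (1.5, 4.5, 6.5)

(1.5, 4.5, 6.5)


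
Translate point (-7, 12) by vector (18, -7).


Translation: (x+dx, y+dy) = (-7+18, 12+-7) = (11, 5)

(11, 5)


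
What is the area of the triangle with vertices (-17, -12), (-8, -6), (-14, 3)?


Area = |x1(y2-y3) + x2(y3-y1) + x3(y1-y2)| / 2
= |-17*(-6-3) + -8*(3--12) + -14*(-12--6)| / 2
= 58.5

58.5


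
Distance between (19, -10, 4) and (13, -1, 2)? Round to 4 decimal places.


d = sqrt((13-19)^2 + (-1--10)^2 + (2-4)^2) = 11

11


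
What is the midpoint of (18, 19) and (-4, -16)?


Midpoint = ((18+-4)/2, (19+-16)/2) = (7, 1.5)

(7, 1.5)


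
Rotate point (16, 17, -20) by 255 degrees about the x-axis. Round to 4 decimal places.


x' = 16
y' = 17*cos(255) - -20*sin(255) = -23.7184
z' = 17*sin(255) + -20*cos(255) = -11.2444

(16, -23.7184, -11.2444)


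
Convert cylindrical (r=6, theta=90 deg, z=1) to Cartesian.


x = 6 * cos(90) = 0
y = 6 * sin(90) = 6
z = 1

(0, 6, 1)


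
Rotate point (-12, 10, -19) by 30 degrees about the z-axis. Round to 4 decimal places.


x' = -12*cos(30) - 10*sin(30) = -15.3923
y' = -12*sin(30) + 10*cos(30) = 2.6603
z' = -19

(-15.3923, 2.6603, -19)


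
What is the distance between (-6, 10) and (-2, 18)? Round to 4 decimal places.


d = sqrt((-2--6)^2 + (18-10)^2) = 8.9443

8.9443


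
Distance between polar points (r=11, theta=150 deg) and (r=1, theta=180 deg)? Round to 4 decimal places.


d = sqrt(r1^2 + r2^2 - 2*r1*r2*cos(t2-t1))
d = sqrt(11^2 + 1^2 - 2*11*1*cos(180-150)) = 10.1463

10.1463


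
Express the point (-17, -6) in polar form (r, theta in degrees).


r = sqrt((-17)^2 + (-6)^2) = 18.0278
theta = atan2(-6, -17) = 199.44 degrees

r = 18.0278, theta = 199.44 degrees


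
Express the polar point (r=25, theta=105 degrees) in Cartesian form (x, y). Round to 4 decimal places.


x = 25 * cos(105) = -6.4705
y = 25 * sin(105) = 24.1481

(-6.4705, 24.1481)


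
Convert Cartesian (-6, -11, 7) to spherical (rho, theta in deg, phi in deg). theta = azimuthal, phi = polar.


rho = sqrt((-6)^2 + (-11)^2 + 7^2) = 14.3527
theta = atan2(-11, -6) = 241.3895 deg
phi = acos(7/14.3527) = 60.8096 deg

rho = 14.3527, theta = 241.3895 deg, phi = 60.8096 deg


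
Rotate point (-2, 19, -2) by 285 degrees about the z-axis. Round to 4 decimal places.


x' = -2*cos(285) - 19*sin(285) = 17.835
y' = -2*sin(285) + 19*cos(285) = 6.8494
z' = -2

(17.835, 6.8494, -2)


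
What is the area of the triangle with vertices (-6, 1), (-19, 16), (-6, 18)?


Area = |x1(y2-y3) + x2(y3-y1) + x3(y1-y2)| / 2
= |-6*(16-18) + -19*(18-1) + -6*(1-16)| / 2
= 110.5

110.5


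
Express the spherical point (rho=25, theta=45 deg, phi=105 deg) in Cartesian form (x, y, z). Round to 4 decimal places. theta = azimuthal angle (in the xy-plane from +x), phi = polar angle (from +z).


x = 25 * sin(105) * cos(45) = 17.0753
y = 25 * sin(105) * sin(45) = 17.0753
z = 25 * cos(105) = -6.4705

(17.0753, 17.0753, -6.4705)


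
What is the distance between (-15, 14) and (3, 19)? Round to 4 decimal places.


d = sqrt((3--15)^2 + (19-14)^2) = 18.6815

18.6815


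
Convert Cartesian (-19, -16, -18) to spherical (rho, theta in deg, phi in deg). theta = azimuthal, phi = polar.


rho = sqrt((-19)^2 + (-16)^2 + (-18)^2) = 30.6757
theta = atan2(-16, -19) = 220.1009 deg
phi = acos(-18/30.6757) = 125.9291 deg

rho = 30.6757, theta = 220.1009 deg, phi = 125.9291 deg


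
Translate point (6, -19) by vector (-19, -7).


Translation: (x+dx, y+dy) = (6+-19, -19+-7) = (-13, -26)

(-13, -26)


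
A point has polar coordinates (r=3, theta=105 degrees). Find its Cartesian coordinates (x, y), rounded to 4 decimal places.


x = 3 * cos(105) = -0.7765
y = 3 * sin(105) = 2.8978

(-0.7765, 2.8978)


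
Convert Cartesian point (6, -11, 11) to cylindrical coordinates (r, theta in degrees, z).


r = sqrt(6^2 + (-11)^2) = 12.53
theta = atan2(-11, 6) = 298.6105 deg
z = 11

r = 12.53, theta = 298.6105 deg, z = 11


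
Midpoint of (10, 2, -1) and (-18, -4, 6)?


Midpoint = ((10+-18)/2, (2+-4)/2, (-1+6)/2) = (-4, -1, 2.5)

(-4, -1, 2.5)


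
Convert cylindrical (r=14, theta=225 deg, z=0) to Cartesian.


x = 14 * cos(225) = -9.8995
y = 14 * sin(225) = -9.8995
z = 0

(-9.8995, -9.8995, 0)


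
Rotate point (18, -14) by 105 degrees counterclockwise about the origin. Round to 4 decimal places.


x' = 18*cos(105) - -14*sin(105) = 8.8642
y' = 18*sin(105) + -14*cos(105) = 21.0101

(8.8642, 21.0101)


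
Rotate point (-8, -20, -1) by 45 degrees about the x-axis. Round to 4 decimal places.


x' = -8
y' = -20*cos(45) - -1*sin(45) = -13.435
z' = -20*sin(45) + -1*cos(45) = -14.8492

(-8, -13.435, -14.8492)


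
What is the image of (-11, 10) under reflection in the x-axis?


Reflection across x-axis: (x, y) -> (x, -y)
(-11, 10) -> (-11, -10)

(-11, -10)


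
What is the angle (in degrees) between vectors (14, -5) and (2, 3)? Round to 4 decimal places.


dot = 14*2 + -5*3 = 13
|u| = 14.8661, |v| = 3.6056
cos(angle) = 0.2425
angle = 75.9638 degrees

75.9638 degrees
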